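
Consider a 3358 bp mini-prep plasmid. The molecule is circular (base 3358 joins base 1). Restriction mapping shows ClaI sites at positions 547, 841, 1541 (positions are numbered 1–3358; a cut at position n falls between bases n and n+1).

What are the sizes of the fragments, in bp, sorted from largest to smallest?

Circular molecule, 3 cuts → 3 fragments:
  841 − 547 = 294 bp
  1541 − 841 = 700 bp
  wrap: 3358 − 1541 + 547 = 2364 bp
Sorted largest to smallest: 2364, 700, 294 bp.

2364, 700, 294 bp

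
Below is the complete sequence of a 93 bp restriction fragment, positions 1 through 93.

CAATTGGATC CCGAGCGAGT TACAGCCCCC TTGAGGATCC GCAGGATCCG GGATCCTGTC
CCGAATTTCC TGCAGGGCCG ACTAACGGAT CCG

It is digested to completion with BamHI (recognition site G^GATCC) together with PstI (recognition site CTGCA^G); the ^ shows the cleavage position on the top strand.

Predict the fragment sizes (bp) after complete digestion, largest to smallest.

29, 23, 13, 9, 7, 6, 6 bp

BamHI sites (GGATCC) start at positions 6, 35, 44, 51, 87.
BamHI cuts after the first base of each site, so after positions 6, 35, 44, 51, 87.
The PstI site (CTGCAG) starts at position 70.
PstI cuts after base 5 of each site (before the last base), so after position 74.
Combined cut positions: 6, 35, 44, 51, 74, 87.
Linear molecule, 6 cuts → 7 fragments:
  1–6 → 6 bp
  7–35 → 29 bp
  36–44 → 9 bp
  45–51 → 7 bp
  52–74 → 23 bp
  75–87 → 13 bp
  88–93 → 6 bp
Sorted largest to smallest: 29, 23, 13, 9, 7, 6, 6 bp.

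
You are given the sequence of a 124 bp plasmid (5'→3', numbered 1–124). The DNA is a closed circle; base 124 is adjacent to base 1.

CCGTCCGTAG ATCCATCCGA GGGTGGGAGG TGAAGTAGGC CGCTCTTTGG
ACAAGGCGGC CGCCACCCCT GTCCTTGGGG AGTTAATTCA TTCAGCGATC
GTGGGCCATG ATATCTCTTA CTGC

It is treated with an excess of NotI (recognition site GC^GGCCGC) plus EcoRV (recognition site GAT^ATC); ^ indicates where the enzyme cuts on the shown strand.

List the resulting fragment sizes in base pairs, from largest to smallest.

The NotI site (GCGGCCGC) starts at position 56.
NotI cuts after base 2 of each site, so after position 57.
The EcoRV site (GATATC) starts at position 110.
EcoRV cuts after base 3 of each site, so after position 112.
Combined cut positions: 57, 112.
Circular molecule, 2 cuts → 2 fragments:
  58–112 → 55 bp
  113–124 then 1–57 → 12 + 57 = 69 bp
Sorted largest to smallest: 69, 55 bp.

69, 55 bp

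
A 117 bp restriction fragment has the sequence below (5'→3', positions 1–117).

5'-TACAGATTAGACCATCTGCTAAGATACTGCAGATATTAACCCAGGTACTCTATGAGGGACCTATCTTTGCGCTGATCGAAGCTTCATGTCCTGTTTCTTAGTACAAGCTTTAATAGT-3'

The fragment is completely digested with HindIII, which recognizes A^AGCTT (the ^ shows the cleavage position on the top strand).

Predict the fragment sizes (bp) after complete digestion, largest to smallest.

79, 26, 12 bp

HindIII sites (AAGCTT) start at positions 79, 105.
HindIII cuts after the first base of each site, so after positions 79, 105.
Linear molecule, 2 cuts → 3 fragments:
  1–79 → 79 bp
  80–105 → 26 bp
  106–117 → 12 bp
Sorted largest to smallest: 79, 26, 12 bp.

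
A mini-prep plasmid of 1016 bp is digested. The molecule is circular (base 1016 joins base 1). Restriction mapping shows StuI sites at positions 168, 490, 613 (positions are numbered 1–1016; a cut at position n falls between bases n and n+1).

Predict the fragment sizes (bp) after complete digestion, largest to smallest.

571, 322, 123 bp

Circular molecule, 3 cuts → 3 fragments:
  490 − 168 = 322 bp
  613 − 490 = 123 bp
  wrap: 1016 − 613 + 168 = 571 bp
Sorted largest to smallest: 571, 322, 123 bp.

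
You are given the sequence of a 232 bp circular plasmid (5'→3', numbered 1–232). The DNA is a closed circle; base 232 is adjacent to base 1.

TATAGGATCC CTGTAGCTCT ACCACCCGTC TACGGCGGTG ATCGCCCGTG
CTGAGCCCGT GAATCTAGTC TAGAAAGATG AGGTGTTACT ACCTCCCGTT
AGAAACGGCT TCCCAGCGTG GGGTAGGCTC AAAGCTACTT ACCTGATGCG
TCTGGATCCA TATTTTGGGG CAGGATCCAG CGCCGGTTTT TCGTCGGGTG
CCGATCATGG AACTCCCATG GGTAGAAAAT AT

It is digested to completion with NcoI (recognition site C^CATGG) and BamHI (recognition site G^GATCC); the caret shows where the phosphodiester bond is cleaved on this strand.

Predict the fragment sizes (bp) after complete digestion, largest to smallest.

149, 43, 21, 19 bp

The NcoI site (CCATGG) starts at position 216.
NcoI cuts after the first base of each site, so after position 216.
BamHI sites (GGATCC) start at positions 5, 154, 173.
BamHI cuts after the first base of each site, so after positions 5, 154, 173.
Combined cut positions: 5, 154, 173, 216.
Circular molecule, 4 cuts → 4 fragments:
  6–154 → 149 bp
  155–173 → 19 bp
  174–216 → 43 bp
  217–232 then 1–5 → 16 + 5 = 21 bp
Sorted largest to smallest: 149, 43, 21, 19 bp.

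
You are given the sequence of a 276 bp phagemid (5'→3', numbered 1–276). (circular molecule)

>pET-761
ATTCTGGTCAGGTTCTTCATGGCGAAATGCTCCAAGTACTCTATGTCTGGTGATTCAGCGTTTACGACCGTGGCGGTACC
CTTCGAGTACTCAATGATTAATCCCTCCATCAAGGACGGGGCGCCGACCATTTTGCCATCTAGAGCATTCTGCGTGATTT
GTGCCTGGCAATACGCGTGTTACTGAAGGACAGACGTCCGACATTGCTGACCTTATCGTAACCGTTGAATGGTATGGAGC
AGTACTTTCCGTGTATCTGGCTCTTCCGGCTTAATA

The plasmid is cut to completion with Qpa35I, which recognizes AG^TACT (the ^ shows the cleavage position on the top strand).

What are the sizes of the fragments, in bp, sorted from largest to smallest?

155, 70, 51 bp

Qpa35I sites (AGTACT) start at positions 35, 86, 241.
Qpa35I cuts after base 2 of each site, so after positions 36, 87, 242.
Circular molecule, 3 cuts → 3 fragments:
  37–87 → 51 bp
  88–242 → 155 bp
  243–276 then 1–36 → 34 + 36 = 70 bp
Sorted largest to smallest: 155, 70, 51 bp.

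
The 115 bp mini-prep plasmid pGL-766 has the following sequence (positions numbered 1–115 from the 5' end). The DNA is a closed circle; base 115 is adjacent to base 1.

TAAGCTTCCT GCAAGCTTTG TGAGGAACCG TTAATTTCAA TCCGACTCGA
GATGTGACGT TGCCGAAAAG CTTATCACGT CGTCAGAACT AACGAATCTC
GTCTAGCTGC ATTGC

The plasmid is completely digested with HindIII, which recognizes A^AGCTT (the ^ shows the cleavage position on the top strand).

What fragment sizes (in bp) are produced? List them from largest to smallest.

55, 49, 11 bp

HindIII sites (AAGCTT) start at positions 2, 13, 68.
HindIII cuts after the first base of each site, so after positions 2, 13, 68.
Circular molecule, 3 cuts → 3 fragments:
  3–13 → 11 bp
  14–68 → 55 bp
  69–115 then 1–2 → 47 + 2 = 49 bp
Sorted largest to smallest: 55, 49, 11 bp.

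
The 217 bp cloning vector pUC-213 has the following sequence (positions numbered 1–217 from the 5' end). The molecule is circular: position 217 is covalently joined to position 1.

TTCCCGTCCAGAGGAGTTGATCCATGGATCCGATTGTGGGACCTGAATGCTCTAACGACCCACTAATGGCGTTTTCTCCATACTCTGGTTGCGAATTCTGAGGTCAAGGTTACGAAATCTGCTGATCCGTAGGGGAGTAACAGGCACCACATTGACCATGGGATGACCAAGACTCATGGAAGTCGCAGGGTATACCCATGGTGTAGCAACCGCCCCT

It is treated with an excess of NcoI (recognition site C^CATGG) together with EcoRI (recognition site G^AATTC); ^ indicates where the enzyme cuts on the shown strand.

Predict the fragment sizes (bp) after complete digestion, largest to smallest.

NcoI sites (CCATGG) start at positions 22, 156, 196.
NcoI cuts after the first base of each site, so after positions 22, 156, 196.
The EcoRI site (GAATTC) starts at position 93.
EcoRI cuts after the first base of each site, so after position 93.
Combined cut positions: 22, 93, 156, 196.
Circular molecule, 4 cuts → 4 fragments:
  23–93 → 71 bp
  94–156 → 63 bp
  157–196 → 40 bp
  197–217 then 1–22 → 21 + 22 = 43 bp
Sorted largest to smallest: 71, 63, 43, 40 bp.

71, 63, 43, 40 bp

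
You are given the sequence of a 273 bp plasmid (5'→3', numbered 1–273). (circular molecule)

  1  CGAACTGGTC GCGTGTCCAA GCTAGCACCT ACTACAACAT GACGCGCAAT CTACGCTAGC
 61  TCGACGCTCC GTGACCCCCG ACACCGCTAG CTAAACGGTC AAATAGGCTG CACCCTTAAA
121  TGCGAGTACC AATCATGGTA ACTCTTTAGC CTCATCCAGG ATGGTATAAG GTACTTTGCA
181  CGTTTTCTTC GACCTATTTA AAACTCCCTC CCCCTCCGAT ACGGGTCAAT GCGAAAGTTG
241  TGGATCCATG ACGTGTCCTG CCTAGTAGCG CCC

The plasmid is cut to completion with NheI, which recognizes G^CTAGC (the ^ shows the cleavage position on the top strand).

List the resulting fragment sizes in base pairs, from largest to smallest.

208, 34, 31 bp

NheI sites (GCTAGC) start at positions 21, 55, 86.
NheI cuts after the first base of each site, so after positions 21, 55, 86.
Circular molecule, 3 cuts → 3 fragments:
  22–55 → 34 bp
  56–86 → 31 bp
  87–273 then 1–21 → 187 + 21 = 208 bp
Sorted largest to smallest: 208, 34, 31 bp.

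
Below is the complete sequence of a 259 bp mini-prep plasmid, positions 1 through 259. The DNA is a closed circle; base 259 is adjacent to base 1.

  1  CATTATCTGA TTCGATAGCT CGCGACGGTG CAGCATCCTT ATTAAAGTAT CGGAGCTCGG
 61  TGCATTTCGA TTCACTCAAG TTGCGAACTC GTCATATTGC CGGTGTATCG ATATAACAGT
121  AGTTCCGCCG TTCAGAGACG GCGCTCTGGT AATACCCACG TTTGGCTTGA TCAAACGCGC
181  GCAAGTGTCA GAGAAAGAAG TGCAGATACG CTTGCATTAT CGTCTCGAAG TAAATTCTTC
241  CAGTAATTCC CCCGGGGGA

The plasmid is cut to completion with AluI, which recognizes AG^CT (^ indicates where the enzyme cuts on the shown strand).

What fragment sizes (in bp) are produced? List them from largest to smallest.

222, 37 bp

AluI sites (AGCT) start at positions 17, 54.
AluI cuts after base 2 of each site, so after positions 18, 55.
Circular molecule, 2 cuts → 2 fragments:
  19–55 → 37 bp
  56–259 then 1–18 → 204 + 18 = 222 bp
Sorted largest to smallest: 222, 37 bp.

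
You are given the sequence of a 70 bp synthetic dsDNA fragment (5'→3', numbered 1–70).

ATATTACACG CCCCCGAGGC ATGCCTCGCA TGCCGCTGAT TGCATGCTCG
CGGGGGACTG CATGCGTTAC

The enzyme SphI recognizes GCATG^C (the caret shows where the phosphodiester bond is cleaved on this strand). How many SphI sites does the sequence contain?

GCATGC occurs starting at positions 19, 28, 42, 60.
SphI cuts at 4 sites.

4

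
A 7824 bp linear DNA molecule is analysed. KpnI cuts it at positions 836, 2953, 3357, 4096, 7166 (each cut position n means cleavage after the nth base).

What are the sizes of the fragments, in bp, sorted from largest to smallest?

Linear molecule, 5 cuts → 6 fragments:
  836 − 0 = 836 bp
  2953 − 836 = 2117 bp
  3357 − 2953 = 404 bp
  4096 − 3357 = 739 bp
  7166 − 4096 = 3070 bp
  7824 − 7166 = 658 bp
Sorted largest to smallest: 3070, 2117, 836, 739, 658, 404 bp.

3070, 2117, 836, 739, 658, 404 bp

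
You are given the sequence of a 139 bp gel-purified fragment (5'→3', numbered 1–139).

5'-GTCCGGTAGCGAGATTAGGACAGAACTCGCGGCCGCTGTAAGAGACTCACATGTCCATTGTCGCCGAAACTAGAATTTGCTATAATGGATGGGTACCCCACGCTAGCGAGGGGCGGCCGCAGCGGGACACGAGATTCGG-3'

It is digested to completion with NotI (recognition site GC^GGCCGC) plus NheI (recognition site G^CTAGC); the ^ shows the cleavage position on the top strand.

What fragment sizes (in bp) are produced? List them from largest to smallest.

NotI sites (GCGGCCGC) start at positions 29, 113.
NotI cuts after base 2 of each site, so after positions 30, 114.
The NheI site (GCTAGC) starts at position 102.
NheI cuts after the first base of each site, so after position 102.
Combined cut positions: 30, 102, 114.
Linear molecule, 3 cuts → 4 fragments:
  1–30 → 30 bp
  31–102 → 72 bp
  103–114 → 12 bp
  115–139 → 25 bp
Sorted largest to smallest: 72, 30, 25, 12 bp.

72, 30, 25, 12 bp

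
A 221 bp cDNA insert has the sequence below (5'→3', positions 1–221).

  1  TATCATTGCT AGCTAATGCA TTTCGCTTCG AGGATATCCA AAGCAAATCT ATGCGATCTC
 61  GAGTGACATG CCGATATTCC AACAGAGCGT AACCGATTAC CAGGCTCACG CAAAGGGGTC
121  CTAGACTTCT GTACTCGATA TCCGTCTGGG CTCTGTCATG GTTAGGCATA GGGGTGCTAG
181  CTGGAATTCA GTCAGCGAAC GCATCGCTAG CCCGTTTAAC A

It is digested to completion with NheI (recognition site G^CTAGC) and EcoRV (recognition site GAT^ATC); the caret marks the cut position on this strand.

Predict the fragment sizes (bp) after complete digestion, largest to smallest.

104, 37, 30, 27, 15, 8 bp

NheI sites (GCTAGC) start at positions 8, 176, 206.
NheI cuts after the first base of each site, so after positions 8, 176, 206.
EcoRV sites (GATATC) start at positions 33, 137.
EcoRV cuts after base 3 of each site, so after positions 35, 139.
Combined cut positions: 8, 35, 139, 176, 206.
Linear molecule, 5 cuts → 6 fragments:
  1–8 → 8 bp
  9–35 → 27 bp
  36–139 → 104 bp
  140–176 → 37 bp
  177–206 → 30 bp
  207–221 → 15 bp
Sorted largest to smallest: 104, 37, 30, 27, 15, 8 bp.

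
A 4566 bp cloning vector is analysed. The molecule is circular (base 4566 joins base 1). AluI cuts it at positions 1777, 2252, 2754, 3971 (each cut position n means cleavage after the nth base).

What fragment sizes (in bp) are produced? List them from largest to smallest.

Circular molecule, 4 cuts → 4 fragments:
  2252 − 1777 = 475 bp
  2754 − 2252 = 502 bp
  3971 − 2754 = 1217 bp
  wrap: 4566 − 3971 + 1777 = 2372 bp
Sorted largest to smallest: 2372, 1217, 502, 475 bp.

2372, 1217, 502, 475 bp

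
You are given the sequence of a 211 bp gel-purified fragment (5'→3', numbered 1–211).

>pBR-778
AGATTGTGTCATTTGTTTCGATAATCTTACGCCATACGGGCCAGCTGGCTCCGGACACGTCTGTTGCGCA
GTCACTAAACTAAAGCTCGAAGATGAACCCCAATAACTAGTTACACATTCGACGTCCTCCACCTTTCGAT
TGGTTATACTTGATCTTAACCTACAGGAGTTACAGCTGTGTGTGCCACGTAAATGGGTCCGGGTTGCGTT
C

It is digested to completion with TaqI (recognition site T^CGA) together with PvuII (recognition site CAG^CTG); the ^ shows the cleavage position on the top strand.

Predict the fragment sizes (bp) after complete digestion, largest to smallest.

TaqI sites (TCGA) start at positions 18, 87, 119, 136.
TaqI cuts after the first base of each site, so after positions 18, 87, 119, 136.
PvuII sites (CAGCTG) start at positions 42, 173.
PvuII cuts after base 3 of each site, so after positions 44, 175.
Combined cut positions: 18, 44, 87, 119, 136, 175.
Linear molecule, 6 cuts → 7 fragments:
  1–18 → 18 bp
  19–44 → 26 bp
  45–87 → 43 bp
  88–119 → 32 bp
  120–136 → 17 bp
  137–175 → 39 bp
  176–211 → 36 bp
Sorted largest to smallest: 43, 39, 36, 32, 26, 18, 17 bp.

43, 39, 36, 32, 26, 18, 17 bp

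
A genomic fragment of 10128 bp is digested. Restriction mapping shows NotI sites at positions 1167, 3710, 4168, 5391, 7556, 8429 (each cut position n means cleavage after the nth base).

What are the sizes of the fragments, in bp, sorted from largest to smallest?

2543, 2165, 1699, 1223, 1167, 873, 458 bp

Linear molecule, 6 cuts → 7 fragments:
  1167 − 0 = 1167 bp
  3710 − 1167 = 2543 bp
  4168 − 3710 = 458 bp
  5391 − 4168 = 1223 bp
  7556 − 5391 = 2165 bp
  8429 − 7556 = 873 bp
  10128 − 8429 = 1699 bp
Sorted largest to smallest: 2543, 2165, 1699, 1223, 1167, 873, 458 bp.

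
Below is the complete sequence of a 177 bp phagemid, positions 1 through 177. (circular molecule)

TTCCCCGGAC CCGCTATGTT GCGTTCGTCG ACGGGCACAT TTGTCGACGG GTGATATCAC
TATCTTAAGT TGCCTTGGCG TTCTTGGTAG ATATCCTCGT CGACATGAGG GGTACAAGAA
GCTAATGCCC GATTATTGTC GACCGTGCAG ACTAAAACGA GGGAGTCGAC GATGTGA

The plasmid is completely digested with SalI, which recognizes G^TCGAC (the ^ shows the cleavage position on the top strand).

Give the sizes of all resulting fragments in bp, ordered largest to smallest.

56, 39, 39, 27, 16 bp

SalI sites (GTCGAC) start at positions 27, 43, 99, 138, 165.
SalI cuts after the first base of each site, so after positions 27, 43, 99, 138, 165.
Circular molecule, 5 cuts → 5 fragments:
  28–43 → 16 bp
  44–99 → 56 bp
  100–138 → 39 bp
  139–165 → 27 bp
  166–177 then 1–27 → 12 + 27 = 39 bp
Sorted largest to smallest: 56, 39, 39, 27, 16 bp.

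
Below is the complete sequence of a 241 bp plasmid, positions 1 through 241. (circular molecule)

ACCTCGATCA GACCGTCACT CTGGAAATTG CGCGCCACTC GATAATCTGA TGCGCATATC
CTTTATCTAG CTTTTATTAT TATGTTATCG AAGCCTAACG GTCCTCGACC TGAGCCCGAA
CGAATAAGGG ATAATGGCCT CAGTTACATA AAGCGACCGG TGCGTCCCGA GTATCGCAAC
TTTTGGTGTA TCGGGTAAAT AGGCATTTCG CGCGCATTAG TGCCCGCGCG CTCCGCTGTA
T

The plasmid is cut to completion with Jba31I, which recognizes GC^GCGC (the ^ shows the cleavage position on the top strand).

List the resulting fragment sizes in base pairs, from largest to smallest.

180, 45, 16 bp

Jba31I sites (GCGCGC) start at positions 30, 210, 226.
Jba31I cuts after base 2 of each site, so after positions 31, 211, 227.
Circular molecule, 3 cuts → 3 fragments:
  32–211 → 180 bp
  212–227 → 16 bp
  228–241 then 1–31 → 14 + 31 = 45 bp
Sorted largest to smallest: 180, 45, 16 bp.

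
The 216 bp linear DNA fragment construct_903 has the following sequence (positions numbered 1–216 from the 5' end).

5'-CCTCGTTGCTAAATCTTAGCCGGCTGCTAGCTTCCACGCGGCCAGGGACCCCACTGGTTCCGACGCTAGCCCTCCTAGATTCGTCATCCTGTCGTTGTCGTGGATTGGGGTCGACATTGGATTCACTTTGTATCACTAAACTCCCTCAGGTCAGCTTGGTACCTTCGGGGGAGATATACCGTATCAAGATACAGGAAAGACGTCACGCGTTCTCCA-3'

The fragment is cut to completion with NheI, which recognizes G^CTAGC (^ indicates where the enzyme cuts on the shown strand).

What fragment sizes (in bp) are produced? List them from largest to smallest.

NheI sites (GCTAGC) start at positions 26, 65.
NheI cuts after the first base of each site, so after positions 26, 65.
Linear molecule, 2 cuts → 3 fragments:
  1–26 → 26 bp
  27–65 → 39 bp
  66–216 → 151 bp
Sorted largest to smallest: 151, 39, 26 bp.

151, 39, 26 bp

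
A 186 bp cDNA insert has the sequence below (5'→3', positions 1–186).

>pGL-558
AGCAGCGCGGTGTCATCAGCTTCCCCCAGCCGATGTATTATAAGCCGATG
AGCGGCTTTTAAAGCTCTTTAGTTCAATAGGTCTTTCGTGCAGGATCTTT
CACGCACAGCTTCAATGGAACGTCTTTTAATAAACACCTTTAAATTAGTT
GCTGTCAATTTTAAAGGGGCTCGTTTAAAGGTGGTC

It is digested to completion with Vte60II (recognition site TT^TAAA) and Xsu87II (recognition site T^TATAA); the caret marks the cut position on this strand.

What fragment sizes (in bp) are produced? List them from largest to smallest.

Vte60II sites (TTTAAA) start at positions 58, 139, 160, 174.
Vte60II cuts after base 2 of each site, so after positions 59, 140, 161, 175.
The Xsu87II site (TTATAA) starts at position 38.
Xsu87II cuts after the first base of each site, so after position 38.
Combined cut positions: 38, 59, 140, 161, 175.
Linear molecule, 5 cuts → 6 fragments:
  1–38 → 38 bp
  39–59 → 21 bp
  60–140 → 81 bp
  141–161 → 21 bp
  162–175 → 14 bp
  176–186 → 11 bp
Sorted largest to smallest: 81, 38, 21, 21, 14, 11 bp.

81, 38, 21, 21, 14, 11 bp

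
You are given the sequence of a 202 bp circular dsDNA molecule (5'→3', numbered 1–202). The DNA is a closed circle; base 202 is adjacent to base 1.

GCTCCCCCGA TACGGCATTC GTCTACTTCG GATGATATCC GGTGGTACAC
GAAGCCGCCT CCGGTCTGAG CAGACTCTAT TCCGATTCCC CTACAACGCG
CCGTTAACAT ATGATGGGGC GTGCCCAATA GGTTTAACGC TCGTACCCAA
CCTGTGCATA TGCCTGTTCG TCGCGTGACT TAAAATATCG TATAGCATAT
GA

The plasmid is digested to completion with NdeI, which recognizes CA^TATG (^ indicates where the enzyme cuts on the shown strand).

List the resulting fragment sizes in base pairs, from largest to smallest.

NdeI sites (CATATG) start at positions 108, 157, 196.
NdeI cuts after base 2 of each site, so after positions 109, 158, 197.
Circular molecule, 3 cuts → 3 fragments:
  110–158 → 49 bp
  159–197 → 39 bp
  198–202 then 1–109 → 5 + 109 = 114 bp
Sorted largest to smallest: 114, 49, 39 bp.

114, 49, 39 bp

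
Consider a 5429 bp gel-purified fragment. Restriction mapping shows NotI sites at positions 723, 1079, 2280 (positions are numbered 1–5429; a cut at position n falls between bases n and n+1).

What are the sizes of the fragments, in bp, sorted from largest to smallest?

3149, 1201, 723, 356 bp

Linear molecule, 3 cuts → 4 fragments:
  723 − 0 = 723 bp
  1079 − 723 = 356 bp
  2280 − 1079 = 1201 bp
  5429 − 2280 = 3149 bp
Sorted largest to smallest: 3149, 1201, 723, 356 bp.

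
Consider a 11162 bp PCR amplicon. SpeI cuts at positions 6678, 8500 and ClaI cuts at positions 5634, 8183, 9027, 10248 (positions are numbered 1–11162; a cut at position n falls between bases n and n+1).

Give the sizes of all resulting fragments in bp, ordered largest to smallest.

5634, 1505, 1221, 1044, 914, 527, 317 bp

Combined cut positions (sorted): 5634, 6678, 8183, 8500, 9027, 10248.
Linear molecule, 6 cuts → 7 fragments:
  5634 − 0 = 5634 bp
  6678 − 5634 = 1044 bp
  8183 − 6678 = 1505 bp
  8500 − 8183 = 317 bp
  9027 − 8500 = 527 bp
  10248 − 9027 = 1221 bp
  11162 − 10248 = 914 bp
Sorted largest to smallest: 5634, 1505, 1221, 1044, 914, 527, 317 bp.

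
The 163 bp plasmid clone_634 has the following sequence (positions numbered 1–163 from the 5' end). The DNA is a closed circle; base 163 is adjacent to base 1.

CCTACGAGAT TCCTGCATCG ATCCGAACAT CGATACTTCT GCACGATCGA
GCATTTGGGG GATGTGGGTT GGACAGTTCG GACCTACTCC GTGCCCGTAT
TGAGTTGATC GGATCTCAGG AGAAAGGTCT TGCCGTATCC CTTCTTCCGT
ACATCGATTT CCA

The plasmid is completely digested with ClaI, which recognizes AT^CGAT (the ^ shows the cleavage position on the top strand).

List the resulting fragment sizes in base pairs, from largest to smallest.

124, 27, 12 bp

ClaI sites (ATCGAT) start at positions 17, 29, 153.
ClaI cuts after base 2 of each site, so after positions 18, 30, 154.
Circular molecule, 3 cuts → 3 fragments:
  19–30 → 12 bp
  31–154 → 124 bp
  155–163 then 1–18 → 9 + 18 = 27 bp
Sorted largest to smallest: 124, 27, 12 bp.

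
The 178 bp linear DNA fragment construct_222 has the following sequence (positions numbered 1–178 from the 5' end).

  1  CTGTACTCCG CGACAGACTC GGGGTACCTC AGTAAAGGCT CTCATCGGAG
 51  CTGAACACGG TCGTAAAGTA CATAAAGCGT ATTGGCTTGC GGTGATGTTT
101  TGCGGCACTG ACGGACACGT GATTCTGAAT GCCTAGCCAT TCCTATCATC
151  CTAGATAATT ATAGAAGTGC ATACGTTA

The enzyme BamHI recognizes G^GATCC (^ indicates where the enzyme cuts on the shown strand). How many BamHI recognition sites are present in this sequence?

No occurrence of GGATCC is present in the sequence.
BamHI does not cut: 0 sites.

0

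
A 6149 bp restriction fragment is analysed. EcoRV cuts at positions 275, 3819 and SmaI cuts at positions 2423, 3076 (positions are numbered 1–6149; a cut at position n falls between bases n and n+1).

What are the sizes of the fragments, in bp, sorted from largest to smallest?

Combined cut positions (sorted): 275, 2423, 3076, 3819.
Linear molecule, 4 cuts → 5 fragments:
  275 − 0 = 275 bp
  2423 − 275 = 2148 bp
  3076 − 2423 = 653 bp
  3819 − 3076 = 743 bp
  6149 − 3819 = 2330 bp
Sorted largest to smallest: 2330, 2148, 743, 653, 275 bp.

2330, 2148, 743, 653, 275 bp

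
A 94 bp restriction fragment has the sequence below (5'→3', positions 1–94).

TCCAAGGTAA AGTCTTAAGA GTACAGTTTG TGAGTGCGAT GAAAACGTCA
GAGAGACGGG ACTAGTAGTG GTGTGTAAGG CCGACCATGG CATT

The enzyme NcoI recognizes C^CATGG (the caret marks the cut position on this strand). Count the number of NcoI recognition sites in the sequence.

1

CCATGG occurs starting at position 85.
NcoI cuts at 1 site.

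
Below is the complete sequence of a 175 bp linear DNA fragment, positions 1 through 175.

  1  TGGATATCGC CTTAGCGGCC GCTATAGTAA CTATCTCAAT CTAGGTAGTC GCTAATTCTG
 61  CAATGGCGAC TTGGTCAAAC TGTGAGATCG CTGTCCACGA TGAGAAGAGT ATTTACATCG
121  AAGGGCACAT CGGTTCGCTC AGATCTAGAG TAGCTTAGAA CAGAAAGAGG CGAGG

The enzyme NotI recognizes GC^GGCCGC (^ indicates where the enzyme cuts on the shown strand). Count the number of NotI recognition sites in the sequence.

GCGGCCGC occurs starting at position 15.
NotI cuts at 1 site.

1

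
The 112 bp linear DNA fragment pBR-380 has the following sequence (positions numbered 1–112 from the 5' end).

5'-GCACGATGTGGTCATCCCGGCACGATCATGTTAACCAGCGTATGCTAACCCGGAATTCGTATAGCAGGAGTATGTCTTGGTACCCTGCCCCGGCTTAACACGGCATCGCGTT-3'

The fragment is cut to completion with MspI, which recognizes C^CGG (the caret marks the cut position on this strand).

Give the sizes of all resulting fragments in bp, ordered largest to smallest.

40, 33, 22, 17 bp

MspI sites (CCGG) start at positions 17, 50, 90.
MspI cuts after the first base of each site, so after positions 17, 50, 90.
Linear molecule, 3 cuts → 4 fragments:
  1–17 → 17 bp
  18–50 → 33 bp
  51–90 → 40 bp
  91–112 → 22 bp
Sorted largest to smallest: 40, 33, 22, 17 bp.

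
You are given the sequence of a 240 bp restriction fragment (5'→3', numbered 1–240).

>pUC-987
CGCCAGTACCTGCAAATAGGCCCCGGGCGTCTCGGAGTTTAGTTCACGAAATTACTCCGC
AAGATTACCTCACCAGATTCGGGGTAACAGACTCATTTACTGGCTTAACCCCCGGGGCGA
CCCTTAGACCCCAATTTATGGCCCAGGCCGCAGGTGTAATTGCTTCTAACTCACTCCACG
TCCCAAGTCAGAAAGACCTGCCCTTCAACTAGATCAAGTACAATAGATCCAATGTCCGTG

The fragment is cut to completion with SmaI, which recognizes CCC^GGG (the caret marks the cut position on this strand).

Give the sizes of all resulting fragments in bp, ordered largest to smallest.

SmaI sites (CCCGGG) start at positions 22, 111.
SmaI cuts after base 3 of each site, so after positions 24, 113.
Linear molecule, 2 cuts → 3 fragments:
  1–24 → 24 bp
  25–113 → 89 bp
  114–240 → 127 bp
Sorted largest to smallest: 127, 89, 24 bp.

127, 89, 24 bp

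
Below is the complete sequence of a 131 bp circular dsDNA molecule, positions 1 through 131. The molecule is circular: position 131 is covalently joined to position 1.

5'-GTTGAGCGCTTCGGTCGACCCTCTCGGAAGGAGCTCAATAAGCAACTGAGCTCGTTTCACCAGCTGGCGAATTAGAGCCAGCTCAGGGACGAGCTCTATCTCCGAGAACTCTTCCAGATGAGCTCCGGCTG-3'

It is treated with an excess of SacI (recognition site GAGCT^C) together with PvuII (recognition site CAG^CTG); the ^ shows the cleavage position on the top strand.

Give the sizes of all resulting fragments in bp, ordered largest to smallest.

SacI sites (GAGCTC) start at positions 31, 48, 91, 120.
SacI cuts after base 5 of each site (before the last base), so after positions 35, 52, 95, 124.
The PvuII site (CAGCTG) starts at position 61.
PvuII cuts after base 3 of each site, so after position 63.
Combined cut positions: 35, 52, 63, 95, 124.
Circular molecule, 5 cuts → 5 fragments:
  36–52 → 17 bp
  53–63 → 11 bp
  64–95 → 32 bp
  96–124 → 29 bp
  125–131 then 1–35 → 7 + 35 = 42 bp
Sorted largest to smallest: 42, 32, 29, 17, 11 bp.

42, 32, 29, 17, 11 bp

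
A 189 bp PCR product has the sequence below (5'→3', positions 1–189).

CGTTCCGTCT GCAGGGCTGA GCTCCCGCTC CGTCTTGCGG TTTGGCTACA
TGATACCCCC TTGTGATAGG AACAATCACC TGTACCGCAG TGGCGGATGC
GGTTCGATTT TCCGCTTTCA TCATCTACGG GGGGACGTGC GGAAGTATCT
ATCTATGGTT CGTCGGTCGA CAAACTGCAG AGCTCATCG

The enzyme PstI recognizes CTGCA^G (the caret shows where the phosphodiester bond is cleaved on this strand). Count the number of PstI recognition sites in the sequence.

2

CTGCAG occurs starting at positions 9, 175.
PstI cuts at 2 sites.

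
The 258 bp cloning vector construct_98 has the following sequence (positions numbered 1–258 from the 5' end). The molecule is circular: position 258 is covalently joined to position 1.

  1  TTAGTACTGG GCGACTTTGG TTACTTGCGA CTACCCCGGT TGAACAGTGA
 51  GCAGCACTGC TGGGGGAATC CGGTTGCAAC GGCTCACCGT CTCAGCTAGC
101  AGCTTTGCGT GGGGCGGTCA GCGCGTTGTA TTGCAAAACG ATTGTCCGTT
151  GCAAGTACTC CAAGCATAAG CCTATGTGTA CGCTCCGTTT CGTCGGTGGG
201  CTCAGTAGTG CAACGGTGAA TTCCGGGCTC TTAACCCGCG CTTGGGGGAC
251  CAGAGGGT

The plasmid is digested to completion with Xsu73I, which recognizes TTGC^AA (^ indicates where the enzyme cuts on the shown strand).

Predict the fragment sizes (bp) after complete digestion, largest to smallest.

Xsu73I sites (TTGCAA) start at positions 74, 131, 149.
Xsu73I cuts after base 4 of each site, so after positions 77, 134, 152.
Circular molecule, 3 cuts → 3 fragments:
  78–134 → 57 bp
  135–152 → 18 bp
  153–258 then 1–77 → 106 + 77 = 183 bp
Sorted largest to smallest: 183, 57, 18 bp.

183, 57, 18 bp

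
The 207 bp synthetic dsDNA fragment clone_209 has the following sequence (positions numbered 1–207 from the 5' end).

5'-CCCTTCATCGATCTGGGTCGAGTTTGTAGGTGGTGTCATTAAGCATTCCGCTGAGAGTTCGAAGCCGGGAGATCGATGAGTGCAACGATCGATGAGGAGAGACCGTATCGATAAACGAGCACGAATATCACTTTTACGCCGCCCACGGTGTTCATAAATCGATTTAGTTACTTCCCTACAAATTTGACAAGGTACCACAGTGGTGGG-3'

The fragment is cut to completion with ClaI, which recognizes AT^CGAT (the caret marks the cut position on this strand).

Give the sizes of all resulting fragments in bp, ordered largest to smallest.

ClaI sites (ATCGAT) start at positions 7, 72, 88, 107, 158.
ClaI cuts after base 2 of each site, so after positions 8, 73, 89, 108, 159.
Linear molecule, 5 cuts → 6 fragments:
  1–8 → 8 bp
  9–73 → 65 bp
  74–89 → 16 bp
  90–108 → 19 bp
  109–159 → 51 bp
  160–207 → 48 bp
Sorted largest to smallest: 65, 51, 48, 19, 16, 8 bp.

65, 51, 48, 19, 16, 8 bp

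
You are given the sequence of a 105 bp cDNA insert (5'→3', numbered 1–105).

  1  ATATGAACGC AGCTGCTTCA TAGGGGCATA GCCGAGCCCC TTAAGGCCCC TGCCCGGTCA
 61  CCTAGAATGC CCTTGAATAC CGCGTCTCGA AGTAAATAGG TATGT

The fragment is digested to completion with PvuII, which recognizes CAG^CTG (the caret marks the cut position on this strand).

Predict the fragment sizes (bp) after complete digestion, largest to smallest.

The PvuII site (CAGCTG) starts at position 10.
PvuII cuts after base 3 of each site, so after position 12.
Linear molecule, 1 cut → 2 fragments:
  1–12 → 12 bp
  13–105 → 93 bp
Sorted largest to smallest: 93, 12 bp.

93, 12 bp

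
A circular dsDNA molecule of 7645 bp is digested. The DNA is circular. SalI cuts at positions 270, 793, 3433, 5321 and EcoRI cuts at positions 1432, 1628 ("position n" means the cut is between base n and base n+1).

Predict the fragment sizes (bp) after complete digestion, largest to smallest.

Combined cut positions (sorted): 270, 793, 1432, 1628, 3433, 5321.
Circular molecule, 6 cuts → 6 fragments:
  793 − 270 = 523 bp
  1432 − 793 = 639 bp
  1628 − 1432 = 196 bp
  3433 − 1628 = 1805 bp
  5321 − 3433 = 1888 bp
  wrap: 7645 − 5321 + 270 = 2594 bp
Sorted largest to smallest: 2594, 1888, 1805, 639, 523, 196 bp.

2594, 1888, 1805, 639, 523, 196 bp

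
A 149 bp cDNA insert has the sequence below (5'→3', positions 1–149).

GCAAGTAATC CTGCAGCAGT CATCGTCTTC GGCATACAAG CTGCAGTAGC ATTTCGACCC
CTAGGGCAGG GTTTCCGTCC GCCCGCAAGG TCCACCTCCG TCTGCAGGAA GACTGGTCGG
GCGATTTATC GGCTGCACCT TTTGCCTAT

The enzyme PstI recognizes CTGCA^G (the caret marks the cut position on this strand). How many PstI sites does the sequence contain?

CTGCAG occurs starting at positions 11, 41, 102.
PstI cuts at 3 sites.

3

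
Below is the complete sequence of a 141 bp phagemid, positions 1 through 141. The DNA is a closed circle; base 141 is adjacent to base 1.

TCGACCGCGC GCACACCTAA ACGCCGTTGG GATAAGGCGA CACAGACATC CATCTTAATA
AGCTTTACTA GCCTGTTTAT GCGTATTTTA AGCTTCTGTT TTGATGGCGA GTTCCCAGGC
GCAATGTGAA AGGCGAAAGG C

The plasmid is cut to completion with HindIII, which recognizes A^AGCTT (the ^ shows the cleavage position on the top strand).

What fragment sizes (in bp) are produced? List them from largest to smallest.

HindIII sites (AAGCTT) start at positions 60, 90.
HindIII cuts after the first base of each site, so after positions 60, 90.
Circular molecule, 2 cuts → 2 fragments:
  61–90 → 30 bp
  91–141 then 1–60 → 51 + 60 = 111 bp
Sorted largest to smallest: 111, 30 bp.

111, 30 bp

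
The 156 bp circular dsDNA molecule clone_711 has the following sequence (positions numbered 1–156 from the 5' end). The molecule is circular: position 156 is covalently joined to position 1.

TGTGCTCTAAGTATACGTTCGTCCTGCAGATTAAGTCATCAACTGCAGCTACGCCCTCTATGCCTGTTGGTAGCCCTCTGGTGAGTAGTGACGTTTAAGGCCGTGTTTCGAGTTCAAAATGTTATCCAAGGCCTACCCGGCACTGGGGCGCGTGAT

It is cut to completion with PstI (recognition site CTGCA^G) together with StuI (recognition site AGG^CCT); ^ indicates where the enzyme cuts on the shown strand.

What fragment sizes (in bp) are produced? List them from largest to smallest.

84, 53, 19 bp

PstI sites (CTGCAG) start at positions 24, 43.
PstI cuts after base 5 of each site (before the last base), so after positions 28, 47.
The StuI site (AGGCCT) starts at position 129.
StuI cuts after base 3 of each site, so after position 131.
Combined cut positions: 28, 47, 131.
Circular molecule, 3 cuts → 3 fragments:
  29–47 → 19 bp
  48–131 → 84 bp
  132–156 then 1–28 → 25 + 28 = 53 bp
Sorted largest to smallest: 84, 53, 19 bp.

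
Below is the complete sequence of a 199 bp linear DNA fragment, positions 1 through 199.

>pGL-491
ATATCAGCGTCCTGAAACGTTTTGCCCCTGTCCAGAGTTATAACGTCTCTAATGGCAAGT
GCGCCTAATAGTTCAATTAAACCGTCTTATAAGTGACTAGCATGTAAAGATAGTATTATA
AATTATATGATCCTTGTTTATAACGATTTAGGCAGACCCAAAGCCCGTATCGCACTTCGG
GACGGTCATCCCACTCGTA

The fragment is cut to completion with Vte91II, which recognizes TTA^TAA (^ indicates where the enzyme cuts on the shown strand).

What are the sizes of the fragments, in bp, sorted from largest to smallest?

Vte91II sites (TTATAA) start at positions 38, 87, 116, 138.
Vte91II cuts after base 3 of each site, so after positions 40, 89, 118, 140.
Linear molecule, 4 cuts → 5 fragments:
  1–40 → 40 bp
  41–89 → 49 bp
  90–118 → 29 bp
  119–140 → 22 bp
  141–199 → 59 bp
Sorted largest to smallest: 59, 49, 40, 29, 22 bp.

59, 49, 40, 29, 22 bp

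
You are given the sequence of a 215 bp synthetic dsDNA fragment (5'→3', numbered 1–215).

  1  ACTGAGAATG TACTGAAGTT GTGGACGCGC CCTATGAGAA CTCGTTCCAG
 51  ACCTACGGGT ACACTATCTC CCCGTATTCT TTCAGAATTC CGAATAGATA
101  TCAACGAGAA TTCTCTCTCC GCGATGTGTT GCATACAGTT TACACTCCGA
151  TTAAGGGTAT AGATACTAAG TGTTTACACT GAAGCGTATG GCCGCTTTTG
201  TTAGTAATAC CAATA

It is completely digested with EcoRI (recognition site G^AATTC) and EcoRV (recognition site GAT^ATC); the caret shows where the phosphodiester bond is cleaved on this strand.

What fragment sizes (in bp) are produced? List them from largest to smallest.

107, 85, 14, 9 bp

EcoRI sites (GAATTC) start at positions 85, 108.
EcoRI cuts after the first base of each site, so after positions 85, 108.
The EcoRV site (GATATC) starts at position 97.
EcoRV cuts after base 3 of each site, so after position 99.
Combined cut positions: 85, 99, 108.
Linear molecule, 3 cuts → 4 fragments:
  1–85 → 85 bp
  86–99 → 14 bp
  100–108 → 9 bp
  109–215 → 107 bp
Sorted largest to smallest: 107, 85, 14, 9 bp.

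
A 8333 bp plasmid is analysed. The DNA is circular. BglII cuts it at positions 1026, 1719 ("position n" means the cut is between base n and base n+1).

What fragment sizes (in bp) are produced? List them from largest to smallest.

7640, 693 bp

Circular molecule, 2 cuts → 2 fragments:
  1719 − 1026 = 693 bp
  wrap: 8333 − 1719 + 1026 = 7640 bp
Sorted largest to smallest: 7640, 693 bp.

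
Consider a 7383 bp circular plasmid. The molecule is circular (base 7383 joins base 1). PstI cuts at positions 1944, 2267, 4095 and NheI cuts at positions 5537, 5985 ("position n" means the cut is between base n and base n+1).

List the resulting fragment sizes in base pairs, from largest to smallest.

3342, 1828, 1442, 448, 323 bp

Combined cut positions (sorted): 1944, 2267, 4095, 5537, 5985.
Circular molecule, 5 cuts → 5 fragments:
  2267 − 1944 = 323 bp
  4095 − 2267 = 1828 bp
  5537 − 4095 = 1442 bp
  5985 − 5537 = 448 bp
  wrap: 7383 − 5985 + 1944 = 3342 bp
Sorted largest to smallest: 3342, 1828, 1442, 448, 323 bp.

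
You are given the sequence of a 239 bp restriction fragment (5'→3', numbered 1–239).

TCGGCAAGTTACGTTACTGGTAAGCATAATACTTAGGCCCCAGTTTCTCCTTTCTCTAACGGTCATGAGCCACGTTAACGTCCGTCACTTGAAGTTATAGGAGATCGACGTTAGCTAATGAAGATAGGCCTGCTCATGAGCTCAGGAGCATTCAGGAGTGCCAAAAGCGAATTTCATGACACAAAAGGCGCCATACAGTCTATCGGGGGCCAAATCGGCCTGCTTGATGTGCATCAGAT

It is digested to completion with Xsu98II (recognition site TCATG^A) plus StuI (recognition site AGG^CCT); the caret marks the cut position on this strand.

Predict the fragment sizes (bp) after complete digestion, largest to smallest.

Xsu98II sites (TCATGA) start at positions 63, 134, 174.
Xsu98II cuts after base 5 of each site (before the last base), so after positions 67, 138, 178.
The StuI site (AGGCCT) starts at position 126.
StuI cuts after base 3 of each site, so after position 128.
Combined cut positions: 67, 128, 138, 178.
Linear molecule, 4 cuts → 5 fragments:
  1–67 → 67 bp
  68–128 → 61 bp
  129–138 → 10 bp
  139–178 → 40 bp
  179–239 → 61 bp
Sorted largest to smallest: 67, 61, 61, 40, 10 bp.

67, 61, 61, 40, 10 bp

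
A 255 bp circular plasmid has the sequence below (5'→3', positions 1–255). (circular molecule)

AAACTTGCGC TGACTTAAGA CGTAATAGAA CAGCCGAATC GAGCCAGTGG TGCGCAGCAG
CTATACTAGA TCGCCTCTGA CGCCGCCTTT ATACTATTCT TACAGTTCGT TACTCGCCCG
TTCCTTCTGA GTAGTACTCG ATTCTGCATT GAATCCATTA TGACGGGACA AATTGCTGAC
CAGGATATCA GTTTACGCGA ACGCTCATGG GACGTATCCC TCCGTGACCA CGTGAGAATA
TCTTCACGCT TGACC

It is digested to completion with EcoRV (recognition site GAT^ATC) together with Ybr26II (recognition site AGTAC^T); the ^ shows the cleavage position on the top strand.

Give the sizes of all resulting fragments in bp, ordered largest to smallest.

206, 49 bp

The EcoRV site (GATATC) starts at position 184.
EcoRV cuts after base 3 of each site, so after position 186.
The Ybr26II site (AGTACT) starts at position 133.
Ybr26II cuts after base 5 of each site (before the last base), so after position 137.
Combined cut positions: 137, 186.
Circular molecule, 2 cuts → 2 fragments:
  138–186 → 49 bp
  187–255 then 1–137 → 69 + 137 = 206 bp
Sorted largest to smallest: 206, 49 bp.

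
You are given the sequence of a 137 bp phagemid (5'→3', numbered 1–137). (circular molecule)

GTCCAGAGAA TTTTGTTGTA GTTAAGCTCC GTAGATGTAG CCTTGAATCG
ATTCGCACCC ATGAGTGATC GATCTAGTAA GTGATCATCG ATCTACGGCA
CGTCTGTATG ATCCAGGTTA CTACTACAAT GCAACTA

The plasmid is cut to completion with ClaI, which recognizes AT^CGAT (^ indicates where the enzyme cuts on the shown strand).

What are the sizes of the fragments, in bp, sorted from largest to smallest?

97, 21, 19 bp

ClaI sites (ATCGAT) start at positions 47, 68, 87.
ClaI cuts after base 2 of each site, so after positions 48, 69, 88.
Circular molecule, 3 cuts → 3 fragments:
  49–69 → 21 bp
  70–88 → 19 bp
  89–137 then 1–48 → 49 + 48 = 97 bp
Sorted largest to smallest: 97, 21, 19 bp.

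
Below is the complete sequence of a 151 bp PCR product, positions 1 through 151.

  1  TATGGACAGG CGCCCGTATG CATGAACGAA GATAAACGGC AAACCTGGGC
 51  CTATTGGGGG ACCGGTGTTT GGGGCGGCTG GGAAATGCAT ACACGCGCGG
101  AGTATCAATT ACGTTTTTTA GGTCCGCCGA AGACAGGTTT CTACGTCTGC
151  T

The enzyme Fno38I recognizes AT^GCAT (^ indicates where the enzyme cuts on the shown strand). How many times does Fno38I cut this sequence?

ATGCAT occurs starting at positions 18, 85.
Fno38I cuts at 2 sites.

2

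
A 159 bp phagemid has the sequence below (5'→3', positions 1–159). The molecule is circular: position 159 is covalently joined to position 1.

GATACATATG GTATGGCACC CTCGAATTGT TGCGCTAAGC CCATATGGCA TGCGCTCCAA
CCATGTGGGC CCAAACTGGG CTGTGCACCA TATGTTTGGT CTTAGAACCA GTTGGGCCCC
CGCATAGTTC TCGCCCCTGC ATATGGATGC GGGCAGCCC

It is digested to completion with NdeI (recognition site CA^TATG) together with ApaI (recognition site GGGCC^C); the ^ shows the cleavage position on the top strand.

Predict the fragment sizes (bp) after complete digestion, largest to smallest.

NdeI sites (CATATG) start at positions 5, 42, 89, 140.
NdeI cuts after base 2 of each site, so after positions 6, 43, 90, 141.
ApaI sites (GGGCCC) start at positions 67, 114.
ApaI cuts after base 5 of each site (before the last base), so after positions 71, 118.
Combined cut positions: 6, 43, 71, 90, 118, 141.
Circular molecule, 6 cuts → 6 fragments:
  7–43 → 37 bp
  44–71 → 28 bp
  72–90 → 19 bp
  91–118 → 28 bp
  119–141 → 23 bp
  142–159 then 1–6 → 18 + 6 = 24 bp
Sorted largest to smallest: 37, 28, 28, 24, 23, 19 bp.

37, 28, 28, 24, 23, 19 bp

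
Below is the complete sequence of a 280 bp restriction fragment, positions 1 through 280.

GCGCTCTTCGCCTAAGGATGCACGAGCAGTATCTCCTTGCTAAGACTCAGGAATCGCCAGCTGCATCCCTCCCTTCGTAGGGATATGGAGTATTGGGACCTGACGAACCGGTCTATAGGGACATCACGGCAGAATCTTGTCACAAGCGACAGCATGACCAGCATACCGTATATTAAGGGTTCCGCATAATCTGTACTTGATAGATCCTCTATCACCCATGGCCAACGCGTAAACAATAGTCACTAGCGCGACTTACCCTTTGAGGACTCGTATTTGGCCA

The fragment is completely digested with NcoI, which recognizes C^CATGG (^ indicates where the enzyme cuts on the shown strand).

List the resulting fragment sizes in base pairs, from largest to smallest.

216, 64 bp

The NcoI site (CCATGG) starts at position 216.
NcoI cuts after the first base of each site, so after position 216.
Linear molecule, 1 cut → 2 fragments:
  1–216 → 216 bp
  217–280 → 64 bp
Sorted largest to smallest: 216, 64 bp.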